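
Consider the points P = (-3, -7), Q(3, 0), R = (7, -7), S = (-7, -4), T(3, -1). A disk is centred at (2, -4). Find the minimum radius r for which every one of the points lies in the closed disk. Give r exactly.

9

The required radius is the distance from (2, -4) to the farthest point.
Squared distances: 34, 17, 34, 81, 10.
Maximum is 81, attained at S.
r = √81 = 9.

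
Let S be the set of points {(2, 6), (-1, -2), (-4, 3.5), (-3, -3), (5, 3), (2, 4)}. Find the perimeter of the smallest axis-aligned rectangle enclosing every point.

36

Width = max x − min x = 5 − (-4) = 9.
Height = max y − min y = 6 − (-3) = 9.
Perimeter = 2(9 + 9) = 36.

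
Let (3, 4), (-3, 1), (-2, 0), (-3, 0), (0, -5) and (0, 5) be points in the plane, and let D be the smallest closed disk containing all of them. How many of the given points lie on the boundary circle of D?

3

By Welzl's lemma the MEC is supported by two points (diametrically opposite) or three points (on a circumcircle).
The farthest pair is (0, -5)–(0, 5) with squared distance 100. The circle on this segment as diameter has centre (0, 0) and r² = 100/4 = 25.
Check (3, 4): distance² to centre = 25 ≤ 25, so it lies inside.
All remaining points lie in this disk, and no smaller disk contains both endpoints, so this is the minimum enclosing circle.
The points at distance exactly r from the centre are (3, 4), (0, -5), (0, 5) — 3 points.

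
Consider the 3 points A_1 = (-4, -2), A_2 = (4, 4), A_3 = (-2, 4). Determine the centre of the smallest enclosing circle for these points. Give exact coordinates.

(0, 1)

Side lengths²: A_1A_2² = 100, A_1A_3² = 40, A_2A_3² = 36.
Since A_1A_2² = 100 ≥ 40 + 36 = 76, the angle opposite A_1A_2 is not acute, so the smallest enclosing circle has A_1A_2 as diameter.
Centre = midpoint of A_1A_2 = (0, 1), r² = 100/4 = 25.
Centre = (0, 1).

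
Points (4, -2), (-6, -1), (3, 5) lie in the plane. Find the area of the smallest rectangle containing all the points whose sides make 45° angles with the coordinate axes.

In coordinates u = x + y, v = x − y the rectangle is axis-aligned; the map (x,y)→(u,v) scales areas by 2.
u-values: 2, -7, 8; range = 8 − (-7) = 15.
v-values: 6, -5, -2; range = 6 − (-5) = 11.
Area = (15 × 11) / 2 = 82.5.

82.5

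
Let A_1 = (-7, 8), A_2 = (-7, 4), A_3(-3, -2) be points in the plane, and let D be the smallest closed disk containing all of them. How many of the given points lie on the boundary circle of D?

2

Side lengths²: A_1A_2² = 16, A_1A_3² = 116, A_2A_3² = 52.
Since A_1A_3² = 116 ≥ 52 + 16 = 68, the angle opposite A_1A_3 is not acute, so the smallest enclosing circle has A_1A_3 as diameter.
Centre = midpoint of A_1A_3 = (-5, 3), r² = 116/4 = 29.
The points at distance exactly r from the centre are A_1, A_3 — 2 points.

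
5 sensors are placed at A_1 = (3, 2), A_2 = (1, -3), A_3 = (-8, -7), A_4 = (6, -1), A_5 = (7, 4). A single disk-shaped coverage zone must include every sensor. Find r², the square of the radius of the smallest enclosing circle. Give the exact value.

By Welzl's lemma the MEC is supported by two points (diametrically opposite) or three points (on a circumcircle).
The farthest pair is A_3–A_5 with squared distance 346. The circle on this segment as diameter has centre (-0.5, -1.5) and r² = 346/4 = 86.5.
Check A_1: distance² to centre = 24.5 ≤ 86.5, so it lies inside.
All remaining points lie in this disk, and no smaller disk contains both endpoints, so this is the minimum enclosing circle.

86.5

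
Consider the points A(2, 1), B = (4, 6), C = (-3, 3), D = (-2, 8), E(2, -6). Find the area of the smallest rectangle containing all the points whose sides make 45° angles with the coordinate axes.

126

In coordinates u = x + y, v = x − y the rectangle is axis-aligned; the map (x,y)→(u,v) scales areas by 2.
u-values: 3, 10, 0, 6, -4; range = 10 − (-4) = 14.
v-values: 1, -2, -6, -10, 8; range = 8 − (-10) = 18.
Area = (14 × 18) / 2 = 126.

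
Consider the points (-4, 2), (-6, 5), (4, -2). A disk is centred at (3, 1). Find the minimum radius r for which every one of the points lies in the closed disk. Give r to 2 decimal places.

The required radius is the distance from (3, 1) to the farthest point.
Squared distances: 50, 97, 10.
Maximum is 97, attained at (-6, 5).
r = √97 ≈ 9.85.

9.85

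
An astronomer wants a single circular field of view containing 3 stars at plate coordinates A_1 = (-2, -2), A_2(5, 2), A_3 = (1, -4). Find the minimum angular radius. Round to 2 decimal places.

4.03

Side lengths²: A_1A_2² = 65, A_1A_3² = 13, A_2A_3² = 52.
Since A_1A_2² = 65 ≥ 52 + 13 = 65, the angle opposite A_1A_2 is not acute, so the smallest enclosing circle has A_1A_2 as diameter.
Centre = midpoint of A_1A_2 = (1.5, 0), r² = 65/4 = 16.25.
r = √(16.25) ≈ 4.03.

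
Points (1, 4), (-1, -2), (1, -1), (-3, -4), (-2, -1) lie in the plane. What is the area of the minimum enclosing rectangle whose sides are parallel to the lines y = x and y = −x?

In coordinates u = x + y, v = x − y the rectangle is axis-aligned; the map (x,y)→(u,v) scales areas by 2.
u-values: 5, -3, 0, -7, -3; range = 5 − (-7) = 12.
v-values: -3, 1, 2, 1, -1; range = 2 − (-3) = 5.
Area = (12 × 5) / 2 = 30.

30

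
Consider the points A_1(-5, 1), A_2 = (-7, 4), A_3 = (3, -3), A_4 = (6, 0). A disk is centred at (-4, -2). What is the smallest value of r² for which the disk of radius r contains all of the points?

104

The required radius is the distance from (-4, -2) to the farthest point.
Squared distances: 10, 45, 50, 104.
Maximum is 104, attained at A_4.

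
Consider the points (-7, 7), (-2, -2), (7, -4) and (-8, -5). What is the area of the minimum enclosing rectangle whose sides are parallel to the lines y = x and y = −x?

200

In coordinates u = x + y, v = x − y the rectangle is axis-aligned; the map (x,y)→(u,v) scales areas by 2.
u-values: 0, -4, 3, -13; range = 3 − (-13) = 16.
v-values: -14, 0, 11, -3; range = 11 − (-14) = 25.
Area = (16 × 25) / 2 = 200.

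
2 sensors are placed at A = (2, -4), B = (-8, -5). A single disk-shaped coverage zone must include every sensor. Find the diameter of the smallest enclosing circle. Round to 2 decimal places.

10.05

The smallest circle enclosing two points has them as diameter endpoints.
Centre = midpoint = (-3, -4.5); r² = |AB|²/4 = 101/4 = 25.25.
Diameter = 2r = 2√(25.25) ≈ 10.05.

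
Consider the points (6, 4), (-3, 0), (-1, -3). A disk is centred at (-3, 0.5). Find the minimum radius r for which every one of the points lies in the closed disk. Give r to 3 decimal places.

The required radius is the distance from (-3, 0.5) to the farthest point.
Squared distances: 93.25, 0.25, 16.25.
Maximum is 93.25, attained at (6, 4).
r = √(93.25) ≈ 9.657.

9.657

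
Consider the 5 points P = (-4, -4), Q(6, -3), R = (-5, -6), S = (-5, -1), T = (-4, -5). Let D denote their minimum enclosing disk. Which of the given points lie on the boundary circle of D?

Q, R, S

The minimum enclosing circle is determined by three boundary points: Q, R, S.
Their circumcentre is (5/22, -3.5) with r² = 8125/242.
The farthest remaining point T is at distance² 4869/242 ≤ 8125/242.
The points at distance exactly r from the centre are Q, R, S — 3 points.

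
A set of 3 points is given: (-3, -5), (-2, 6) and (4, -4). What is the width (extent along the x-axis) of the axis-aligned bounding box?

7

max x = 4, min x = -3, so width = 7.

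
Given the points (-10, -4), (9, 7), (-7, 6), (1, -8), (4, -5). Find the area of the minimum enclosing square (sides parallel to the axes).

361

The bounding box has width 19 and height 15.
An axis-aligned square enclosing the set must have side ≥ max(width, height).
So the minimum side is max(19, 15) = 19.
Area = 19² = 361.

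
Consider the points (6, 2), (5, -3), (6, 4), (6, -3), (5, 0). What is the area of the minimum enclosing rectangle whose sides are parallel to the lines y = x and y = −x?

In coordinates u = x + y, v = x − y the rectangle is axis-aligned; the map (x,y)→(u,v) scales areas by 2.
u-values: 8, 2, 10, 3, 5; range = 10 − 2 = 8.
v-values: 4, 8, 2, 9, 5; range = 9 − 2 = 7.
Area = (8 × 7) / 2 = 28.

28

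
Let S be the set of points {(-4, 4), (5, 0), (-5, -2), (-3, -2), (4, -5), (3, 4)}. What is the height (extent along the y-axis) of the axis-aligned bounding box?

9

max y = 4, min y = -5, so height = 9.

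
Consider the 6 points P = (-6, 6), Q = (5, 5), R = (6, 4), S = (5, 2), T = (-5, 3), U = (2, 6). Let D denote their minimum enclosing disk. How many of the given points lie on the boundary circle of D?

A smallest enclosing disk is always determined by at most three of the input points on its boundary.
The farthest pair is P–R with squared distance 148. The circle on this segment as diameter has centre (0, 5) and r² = 148/4 = 37.
Check Q: distance² to centre = 25 ≤ 37, so it lies inside.
All remaining points lie in this disk, and no smaller disk contains both endpoints, so this is the minimum enclosing circle.
The points at distance exactly r from the centre are P, R — 2 points.

2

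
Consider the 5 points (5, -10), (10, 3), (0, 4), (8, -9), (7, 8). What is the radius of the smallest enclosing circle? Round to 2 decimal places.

By Welzl's lemma the MEC is supported by two points (diametrically opposite) or three points (on a circumcircle).
The farthest pair is (5, -10)–(7, 8) with squared distance 328. The circle on this segment as diameter has centre (6, -1) and r² = 328/4 = 82.
Check (10, 3): distance² to centre = 32 ≤ 82, so it lies inside.
All remaining points lie in this disk, and no smaller disk contains both endpoints, so this is the minimum enclosing circle.
r = √82 ≈ 9.06.

9.06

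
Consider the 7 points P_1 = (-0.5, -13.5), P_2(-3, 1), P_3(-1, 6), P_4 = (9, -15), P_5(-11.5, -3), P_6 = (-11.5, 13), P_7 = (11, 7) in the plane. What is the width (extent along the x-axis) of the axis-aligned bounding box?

max x = 11, min x = -11.5, so width = 22.5.

22.5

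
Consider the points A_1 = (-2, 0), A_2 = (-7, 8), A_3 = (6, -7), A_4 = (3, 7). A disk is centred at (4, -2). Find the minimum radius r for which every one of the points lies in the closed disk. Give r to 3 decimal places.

The required radius is the distance from (4, -2) to the farthest point.
Squared distances: 40, 221, 29, 82.
Maximum is 221, attained at A_2.
r = √221 ≈ 14.866.

14.866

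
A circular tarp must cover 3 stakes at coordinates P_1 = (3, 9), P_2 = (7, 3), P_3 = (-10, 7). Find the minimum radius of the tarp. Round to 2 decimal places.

Side lengths²: P_1P_2² = 52, P_1P_3² = 173, P_2P_3² = 305.
Since P_2P_3² = 305 ≥ 173 + 52 = 225, the angle opposite P_2P_3 is not acute, so the smallest enclosing circle has P_2P_3 as diameter.
Centre = midpoint of P_2P_3 = (-1.5, 5), r² = 305/4 = 76.25.
r = √(76.25) ≈ 8.73.

8.73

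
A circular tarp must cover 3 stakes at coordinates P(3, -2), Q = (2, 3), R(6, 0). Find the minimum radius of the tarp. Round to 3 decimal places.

2.704

Side lengths²: PQ² = 26, PR² = 13, QR² = 25.
Since PQ² = 26 < 25 + 13 = 38, the triangle is acute, so the smallest enclosing circle is the circumcircle.
Circumcentre = (115/34, 23/34), r² = 4225/578.
r = √(4225/578) ≈ 2.704.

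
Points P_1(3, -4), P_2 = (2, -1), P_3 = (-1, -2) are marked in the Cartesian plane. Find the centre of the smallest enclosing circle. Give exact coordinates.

Side lengths²: P_1P_2² = 10, P_1P_3² = 20, P_2P_3² = 10.
Since P_1P_3² = 20 ≥ 10 + 10 = 20, the angle opposite P_1P_3 is not acute, so the smallest enclosing circle has P_1P_3 as diameter.
Centre = midpoint of P_1P_3 = (1, -3), r² = 20/4 = 5.
Centre = (1, -3).

(1, -3)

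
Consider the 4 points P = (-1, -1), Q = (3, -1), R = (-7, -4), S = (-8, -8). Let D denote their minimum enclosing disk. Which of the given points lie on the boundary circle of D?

The minimum enclosing circle of a finite set is fixed by two of the points (as a diameter) or three (as a circumcircle).
The farthest pair is Q–S with squared distance 170. The circle on this segment as diameter has centre (-2.5, -4.5) and r² = 170/4 = 42.5.
Check P: distance² to centre = 14.5 ≤ 42.5, so it lies inside.
All remaining points lie in this disk, and no smaller disk contains both endpoints, so this is the minimum enclosing circle.
The points at distance exactly r from the centre are Q, S — 2 points.

Q, S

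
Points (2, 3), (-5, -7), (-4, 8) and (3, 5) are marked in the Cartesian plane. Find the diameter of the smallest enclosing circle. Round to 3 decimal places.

By Welzl's lemma the MEC is supported by two points (diametrically opposite) or three points (on a circumcircle).
The minimum enclosing circle is determined by three boundary points: (-5, -7), (-4, 8), (3, 5).
Their circumcentre is (-28/9, 11/27) with r² = 42601/729.
The farthest remaining point (2, 3) is at distance² 23944/729 ≤ 42601/729.
Diameter = 2r = 2√(42601/729) ≈ 15.289.

15.289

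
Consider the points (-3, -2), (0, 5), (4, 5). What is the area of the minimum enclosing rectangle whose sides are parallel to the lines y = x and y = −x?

28

In coordinates u = x + y, v = x − y the rectangle is axis-aligned; the map (x,y)→(u,v) scales areas by 2.
u-values: -5, 5, 9; range = 9 − (-5) = 14.
v-values: -1, -5, -1; range = -1 − (-5) = 4.
Area = (14 × 4) / 2 = 28.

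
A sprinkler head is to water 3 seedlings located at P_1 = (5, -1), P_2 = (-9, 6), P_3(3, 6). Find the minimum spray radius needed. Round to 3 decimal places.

7.826

Side lengths²: P_1P_2² = 245, P_1P_3² = 53, P_2P_3² = 144.
Since P_1P_2² = 245 ≥ 144 + 53 = 197, the angle opposite P_1P_2 is not acute, so the smallest enclosing circle has P_1P_2 as diameter.
Centre = midpoint of P_1P_2 = (-2, 2.5), r² = 245/4 = 61.25.
r = √(61.25) ≈ 7.826.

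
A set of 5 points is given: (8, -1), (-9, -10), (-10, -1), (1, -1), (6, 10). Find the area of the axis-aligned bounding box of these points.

360

x ranges over [-10, 8], width 18.
y ranges over [-10, 10], height 20.
Area = 18 × 20 = 360.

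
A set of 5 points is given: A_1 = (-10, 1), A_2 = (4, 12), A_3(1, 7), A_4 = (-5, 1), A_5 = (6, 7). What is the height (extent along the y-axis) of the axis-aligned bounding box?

max y = 12, min y = 1, so height = 11.

11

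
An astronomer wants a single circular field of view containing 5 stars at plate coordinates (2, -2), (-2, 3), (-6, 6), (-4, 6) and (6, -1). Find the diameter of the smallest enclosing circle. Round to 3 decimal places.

A smallest enclosing disk is always determined by at most three of the input points on its boundary.
The farthest pair is (-6, 6)–(6, -1) with squared distance 193. The circle on this segment as diameter has centre (0, 2.5) and r² = 193/4 = 48.25.
Check (2, -2): distance² to centre = 24.25 ≤ 48.25, so it lies inside.
All remaining points lie in this disk, and no smaller disk contains both endpoints, so this is the minimum enclosing circle.
Diameter = 2r = 2√(48.25) ≈ 13.892.

13.892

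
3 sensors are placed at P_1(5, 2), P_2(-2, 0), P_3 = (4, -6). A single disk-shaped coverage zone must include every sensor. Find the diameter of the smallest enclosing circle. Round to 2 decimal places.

9.22

Side lengths²: P_1P_2² = 53, P_1P_3² = 65, P_2P_3² = 72.
Since P_2P_3² = 72 < 65 + 53 = 118, the triangle is acute, so the smallest enclosing circle is the circumcircle.
Circumcentre = (41/18, -31/18), r² = 3445/162.
Diameter = 2r = 2√(3445/162) ≈ 9.22.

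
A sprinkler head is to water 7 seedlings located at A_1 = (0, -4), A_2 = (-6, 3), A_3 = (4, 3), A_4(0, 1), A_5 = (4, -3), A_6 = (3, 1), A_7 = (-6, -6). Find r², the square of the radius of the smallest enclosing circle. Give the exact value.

45.25

By Welzl's lemma the MEC is supported by two points (diametrically opposite) or three points (on a circumcircle).
The farthest pair is A_3–A_7 with squared distance 181. The circle on this segment as diameter has centre (-1, -1.5) and r² = 181/4 = 45.25.
Check A_1: distance² to centre = 7.25 ≤ 45.25, so it lies inside.
All remaining points lie in this disk, and no smaller disk contains both endpoints, so this is the minimum enclosing circle.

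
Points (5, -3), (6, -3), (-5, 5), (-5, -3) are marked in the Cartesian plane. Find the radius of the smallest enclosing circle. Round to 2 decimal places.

The minimum enclosing circle of a finite set is fixed by two of the points (as a diameter) or three (as a circumcircle).
The farthest pair is (6, -3)–(-5, 5) with squared distance 185. The circle on this segment as diameter has centre (0.5, 1) and r² = 185/4 = 46.25.
Check (5, -3): distance² to centre = 36.25 ≤ 46.25, so it lies inside.
All remaining points lie in this disk, and no smaller disk contains both endpoints, so this is the minimum enclosing circle.
r = √(46.25) ≈ 6.80.

6.80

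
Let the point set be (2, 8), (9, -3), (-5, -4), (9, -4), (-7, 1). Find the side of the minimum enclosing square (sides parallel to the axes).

The bounding box has width 16 and height 12.
An axis-aligned square enclosing the set must have side ≥ max(width, height).
So the minimum side is max(16, 12) = 16.

16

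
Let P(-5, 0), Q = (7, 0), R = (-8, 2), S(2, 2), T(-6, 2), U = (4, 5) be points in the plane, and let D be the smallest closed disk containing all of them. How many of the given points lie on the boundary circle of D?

By Welzl's lemma the MEC is supported by two points (diametrically opposite) or three points (on a circumcircle).
The farthest pair is Q–R with squared distance 229. The circle on this segment as diameter has centre (-0.5, 1) and r² = 229/4 = 57.25.
Check P: distance² to centre = 21.25 ≤ 57.25, so it lies inside.
All remaining points lie in this disk, and no smaller disk contains both endpoints, so this is the minimum enclosing circle.
The points at distance exactly r from the centre are Q, R — 2 points.

2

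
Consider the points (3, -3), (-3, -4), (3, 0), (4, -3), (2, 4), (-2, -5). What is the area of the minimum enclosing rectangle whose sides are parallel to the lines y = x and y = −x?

In coordinates u = x + y, v = x − y the rectangle is axis-aligned; the map (x,y)→(u,v) scales areas by 2.
u-values: 0, -7, 3, 1, 6, -7; range = 6 − (-7) = 13.
v-values: 6, 1, 3, 7, -2, 3; range = 7 − (-2) = 9.
Area = (13 × 9) / 2 = 58.5.

58.5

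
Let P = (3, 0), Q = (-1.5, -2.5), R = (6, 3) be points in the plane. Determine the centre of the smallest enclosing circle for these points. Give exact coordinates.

(2.25, 0.25)

Side lengths²: PQ² = 26.5, PR² = 18, QR² = 86.5.
Since QR² = 86.5 ≥ 26.5 + 18 = 44.5, the angle opposite QR is not acute, so the smallest enclosing circle has QR as diameter.
Centre = midpoint of QR = (2.25, 0.25), r² = 86.5/4 = 21.625.
Centre = (2.25, 0.25).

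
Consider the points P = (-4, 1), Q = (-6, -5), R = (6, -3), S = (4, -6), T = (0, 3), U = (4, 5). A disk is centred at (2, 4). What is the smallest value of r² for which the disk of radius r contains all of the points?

145

The required radius is the distance from (2, 4) to the farthest point.
Squared distances: 45, 145, 65, 104, 5, 5.
Maximum is 145, attained at Q.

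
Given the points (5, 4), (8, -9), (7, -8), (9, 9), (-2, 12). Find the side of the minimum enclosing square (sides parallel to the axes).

The bounding box has width 11 and height 21.
An axis-aligned square enclosing the set must have side ≥ max(width, height).
So the minimum side is max(11, 21) = 21.

21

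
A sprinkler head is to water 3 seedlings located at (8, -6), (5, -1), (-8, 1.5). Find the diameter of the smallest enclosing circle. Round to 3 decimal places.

Call the three points A, B, C in the order given.
Side lengths²: AB² = 34, AC² = 312.25, BC² = 175.25.
Since AC² = 312.25 ≥ 175.25 + 34 = 209.25, the angle opposite AC is not acute, so the smallest enclosing circle has AC as diameter.
Centre = midpoint of AC = (0, -2.25), r² = 312.25/4 = 78.0625.
Diameter = 2r = 2√(78.0625) ≈ 17.671.

17.671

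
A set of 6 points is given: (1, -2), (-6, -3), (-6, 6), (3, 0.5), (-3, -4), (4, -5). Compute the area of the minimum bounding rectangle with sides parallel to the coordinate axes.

x ranges over [-6, 4], width 10.
y ranges over [-5, 6], height 11.
Area = 10 × 11 = 110.

110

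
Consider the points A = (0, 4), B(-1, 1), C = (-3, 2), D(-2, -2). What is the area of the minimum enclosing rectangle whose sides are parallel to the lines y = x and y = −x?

In coordinates u = x + y, v = x − y the rectangle is axis-aligned; the map (x,y)→(u,v) scales areas by 2.
u-values: 4, 0, -1, -4; range = 4 − (-4) = 8.
v-values: -4, -2, -5, 0; range = 0 − (-5) = 5.
Area = (8 × 5) / 2 = 20.

20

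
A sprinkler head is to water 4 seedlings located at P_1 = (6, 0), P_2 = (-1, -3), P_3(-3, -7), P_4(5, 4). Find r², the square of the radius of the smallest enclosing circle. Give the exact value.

46.25

A smallest enclosing disk is always determined by at most three of the input points on its boundary.
The farthest pair is P_3–P_4 with squared distance 185. The circle on this segment as diameter has centre (1, -1.5) and r² = 185/4 = 46.25.
Check P_1: distance² to centre = 27.25 ≤ 46.25, so it lies inside.
All remaining points lie in this disk, and no smaller disk contains both endpoints, so this is the minimum enclosing circle.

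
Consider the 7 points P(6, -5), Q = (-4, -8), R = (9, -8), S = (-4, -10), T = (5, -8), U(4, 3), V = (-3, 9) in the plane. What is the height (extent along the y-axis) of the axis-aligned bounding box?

max y = 9, min y = -10, so height = 19.

19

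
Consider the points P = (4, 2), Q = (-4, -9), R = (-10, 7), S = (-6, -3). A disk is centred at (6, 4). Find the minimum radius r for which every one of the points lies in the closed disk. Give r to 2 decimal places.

16.40

The required radius is the distance from (6, 4) to the farthest point.
Squared distances: 8, 269, 265, 193.
Maximum is 269, attained at Q.
r = √269 ≈ 16.40.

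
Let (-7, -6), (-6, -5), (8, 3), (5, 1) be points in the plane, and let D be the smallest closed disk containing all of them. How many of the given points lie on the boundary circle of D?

2

A smallest enclosing disk is always determined by at most three of the input points on its boundary.
The farthest pair is (-7, -6)–(8, 3) with squared distance 306. The circle on this segment as diameter has centre (0.5, -1.5) and r² = 306/4 = 76.5.
Check (-6, -5): distance² to centre = 54.5 ≤ 76.5, so it lies inside.
All remaining points lie in this disk, and no smaller disk contains both endpoints, so this is the minimum enclosing circle.
The points at distance exactly r from the centre are (-7, -6), (8, 3) — 2 points.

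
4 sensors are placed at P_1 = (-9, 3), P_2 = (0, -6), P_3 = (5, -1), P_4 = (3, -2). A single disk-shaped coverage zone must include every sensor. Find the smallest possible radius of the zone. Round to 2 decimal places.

By Welzl's lemma the MEC is supported by two points (diametrically opposite) or three points (on a circumcircle).
The farthest pair is P_1–P_3 with squared distance 212. The circle on this segment as diameter has centre (-2, 1) and r² = 212/4 = 53.
Check P_2: distance² to centre = 53 ≤ 53, so it lies inside.
All remaining points lie in this disk, and no smaller disk contains both endpoints, so this is the minimum enclosing circle.
r = √53 ≈ 7.28.

7.28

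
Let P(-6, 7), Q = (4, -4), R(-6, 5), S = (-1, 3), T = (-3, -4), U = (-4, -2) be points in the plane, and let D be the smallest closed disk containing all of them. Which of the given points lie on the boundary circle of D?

P, Q

By Welzl's lemma the MEC is supported by two points (diametrically opposite) or three points (on a circumcircle).
The farthest pair is P–Q with squared distance 221. The circle on this segment as diameter has centre (-1, 1.5) and r² = 221/4 = 55.25.
Check R: distance² to centre = 37.25 ≤ 55.25, so it lies inside.
All remaining points lie in this disk, and no smaller disk contains both endpoints, so this is the minimum enclosing circle.
The points at distance exactly r from the centre are P, Q — 2 points.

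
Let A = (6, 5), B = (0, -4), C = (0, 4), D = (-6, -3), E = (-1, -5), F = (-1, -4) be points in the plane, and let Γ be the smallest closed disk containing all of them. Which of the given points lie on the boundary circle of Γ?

A, D

By Welzl's lemma the MEC is supported by two points (diametrically opposite) or three points (on a circumcircle).
The farthest pair is A–D with squared distance 208. The circle on this segment as diameter has centre (0, 1) and r² = 208/4 = 52.
Check B: distance² to centre = 25 ≤ 52, so it lies inside.
All remaining points lie in this disk, and no smaller disk contains both endpoints, so this is the minimum enclosing circle.
The points at distance exactly r from the centre are A, D — 2 points.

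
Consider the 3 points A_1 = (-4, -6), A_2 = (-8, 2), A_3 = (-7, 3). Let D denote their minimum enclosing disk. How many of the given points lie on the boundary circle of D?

2

Side lengths²: A_1A_2² = 80, A_1A_3² = 90, A_2A_3² = 2.
Since A_1A_3² = 90 ≥ 80 + 2 = 82, the angle opposite A_1A_3 is not acute, so the smallest enclosing circle has A_1A_3 as diameter.
Centre = midpoint of A_1A_3 = (-5.5, -1.5), r² = 90/4 = 22.5.
The points at distance exactly r from the centre are A_1, A_3 — 2 points.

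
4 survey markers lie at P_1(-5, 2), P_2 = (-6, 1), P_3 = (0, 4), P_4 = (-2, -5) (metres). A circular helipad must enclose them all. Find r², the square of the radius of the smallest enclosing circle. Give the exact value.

The minimum enclosing circle is determined by three boundary points: P_2, P_3, P_4.
Their circumcentre is (-1.5625, -0.375) with r² = 21.58203125.
The farthest remaining point P_1 is at distance² 17.45703125 ≤ 21.58203125.

21.58203125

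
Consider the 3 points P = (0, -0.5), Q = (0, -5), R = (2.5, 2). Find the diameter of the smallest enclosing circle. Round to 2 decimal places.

Side lengths²: PQ² = 20.25, PR² = 12.5, QR² = 55.25.
Since QR² = 55.25 ≥ 20.25 + 12.5 = 32.75, the angle opposite QR is not acute, so the smallest enclosing circle has QR as diameter.
Centre = midpoint of QR = (1.25, -1.5), r² = 55.25/4 = 13.8125.
Diameter = 2r = 2√(13.8125) ≈ 7.43.

7.43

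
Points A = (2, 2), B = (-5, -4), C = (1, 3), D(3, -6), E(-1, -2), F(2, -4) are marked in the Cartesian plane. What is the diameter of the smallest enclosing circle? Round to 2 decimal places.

10.31

A smallest enclosing disk is always determined by at most three of the input points on its boundary.
The minimum enclosing circle is determined by three boundary points: B, C, D.
Their circumcentre is (-0.25, -2) with r² = 26.5625.
The farthest remaining point A is at distance² 21.0625 ≤ 26.5625.
Diameter = 2r = 2√(26.5625) ≈ 10.31.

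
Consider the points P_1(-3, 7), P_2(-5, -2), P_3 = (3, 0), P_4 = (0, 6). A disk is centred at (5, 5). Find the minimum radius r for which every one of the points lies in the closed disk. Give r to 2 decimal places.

12.21

The required radius is the distance from (5, 5) to the farthest point.
Squared distances: 68, 149, 29, 26.
Maximum is 149, attained at P_2.
r = √149 ≈ 12.21.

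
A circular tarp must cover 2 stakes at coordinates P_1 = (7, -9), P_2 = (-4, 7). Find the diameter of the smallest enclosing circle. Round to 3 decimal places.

The smallest circle enclosing two points has them as diameter endpoints.
Centre = midpoint = (1.5, -1); r² = |P_1P_2|²/4 = 377/4 = 94.25.
Diameter = 2r = 2√(94.25) ≈ 19.416.

19.416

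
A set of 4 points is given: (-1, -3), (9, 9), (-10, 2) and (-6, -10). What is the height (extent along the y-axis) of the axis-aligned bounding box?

19

max y = 9, min y = -10, so height = 19.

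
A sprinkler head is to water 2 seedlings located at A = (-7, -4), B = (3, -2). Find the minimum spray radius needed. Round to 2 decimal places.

The smallest circle enclosing two points has them as diameter endpoints.
Centre = midpoint = (-2, -3); r² = |AB|²/4 = 104/4 = 26.
r = √26 ≈ 5.10.

5.10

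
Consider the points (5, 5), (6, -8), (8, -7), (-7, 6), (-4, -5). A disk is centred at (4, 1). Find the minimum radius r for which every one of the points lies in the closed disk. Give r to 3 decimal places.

The required radius is the distance from (4, 1) to the farthest point.
Squared distances: 17, 85, 80, 146, 100.
Maximum is 146, attained at (-7, 6).
r = √146 ≈ 12.083.

12.083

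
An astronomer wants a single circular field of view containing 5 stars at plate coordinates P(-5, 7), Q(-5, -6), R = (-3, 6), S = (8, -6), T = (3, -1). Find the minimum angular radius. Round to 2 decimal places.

The minimum enclosing circle of a finite set is fixed by two of the points (as a diameter) or three (as a circumcircle).
The farthest pair is P–S with squared distance 338. The circle on this segment as diameter has centre (1.5, 0.5) and r² = 338/4 = 84.5.
Check Q: distance² to centre = 84.5 ≤ 84.5, so it lies inside.
All remaining points lie in this disk, and no smaller disk contains both endpoints, so this is the minimum enclosing circle.
r = √(84.5) ≈ 9.19.

9.19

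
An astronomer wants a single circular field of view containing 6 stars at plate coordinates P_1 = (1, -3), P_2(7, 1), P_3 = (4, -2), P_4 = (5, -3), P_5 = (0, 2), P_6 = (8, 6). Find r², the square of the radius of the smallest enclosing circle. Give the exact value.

The farthest pair is P_1–P_6 with squared distance 130. The circle on this segment as diameter has centre (4.5, 1.5) and r² = 130/4 = 32.5.
Check P_2: distance² to centre = 6.5 ≤ 32.5, so it lies inside.
All remaining points lie in this disk, and no smaller disk contains both endpoints, so this is the minimum enclosing circle.

32.5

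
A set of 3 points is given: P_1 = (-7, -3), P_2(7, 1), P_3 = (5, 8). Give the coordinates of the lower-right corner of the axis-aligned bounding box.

x-range [-7, 7], y-range [-3, 8].
The lower-right corner is (7, -3).

(7, -3)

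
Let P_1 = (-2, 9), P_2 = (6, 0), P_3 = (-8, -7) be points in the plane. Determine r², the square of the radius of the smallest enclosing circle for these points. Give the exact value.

52925/676

Side lengths²: P_1P_2² = 145, P_1P_3² = 292, P_2P_3² = 245.
Since P_1P_3² = 292 < 245 + 145 = 390, the triangle is acute, so the smallest enclosing circle is the circumcircle.
Circumcentre = (-37/13, 5/26), r² = 52925/676.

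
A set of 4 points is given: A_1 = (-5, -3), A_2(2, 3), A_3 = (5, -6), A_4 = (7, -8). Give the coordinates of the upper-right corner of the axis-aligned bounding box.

x-range [-5, 7], y-range [-8, 3].
The upper-right corner is (7, 3).

(7, 3)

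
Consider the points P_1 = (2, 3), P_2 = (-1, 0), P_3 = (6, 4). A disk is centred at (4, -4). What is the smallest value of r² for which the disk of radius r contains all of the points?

The required radius is the distance from (4, -4) to the farthest point.
Squared distances: 53, 41, 68.
Maximum is 68, attained at P_3.

68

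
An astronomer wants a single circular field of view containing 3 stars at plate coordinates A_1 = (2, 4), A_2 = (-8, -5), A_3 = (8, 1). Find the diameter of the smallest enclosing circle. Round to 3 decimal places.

Side lengths²: A_1A_2² = 181, A_1A_3² = 45, A_2A_3² = 292.
Since A_2A_3² = 292 ≥ 181 + 45 = 226, the angle opposite A_2A_3 is not acute, so the smallest enclosing circle has A_2A_3 as diameter.
Centre = midpoint of A_2A_3 = (0, -2), r² = 292/4 = 73.
Diameter = 2r = 2√73 ≈ 17.088.

17.088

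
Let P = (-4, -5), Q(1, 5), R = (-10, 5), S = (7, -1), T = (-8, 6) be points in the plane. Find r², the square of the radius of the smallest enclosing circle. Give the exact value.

By Welzl's lemma the MEC is supported by two points (diametrically opposite) or three points (on a circumcircle).
The farthest pair is R–S with squared distance 325. The circle on this segment as diameter has centre (-1.5, 2) and r² = 325/4 = 81.25.
Check P: distance² to centre = 55.25 ≤ 81.25, so it lies inside.
All remaining points lie in this disk, and no smaller disk contains both endpoints, so this is the minimum enclosing circle.

81.25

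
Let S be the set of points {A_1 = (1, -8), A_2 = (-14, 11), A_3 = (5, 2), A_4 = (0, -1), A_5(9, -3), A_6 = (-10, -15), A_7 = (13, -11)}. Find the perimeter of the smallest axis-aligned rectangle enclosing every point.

Width = max x − min x = 13 − (-14) = 27.
Height = max y − min y = 11 − (-15) = 26.
Perimeter = 2(27 + 26) = 106.

106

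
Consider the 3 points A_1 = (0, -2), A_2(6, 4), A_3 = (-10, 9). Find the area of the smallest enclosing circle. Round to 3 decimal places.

221.197

Side lengths²: A_1A_2² = 72, A_1A_3² = 221, A_2A_3² = 281.
Since A_2A_3² = 281 < 221 + 72 = 293, the triangle is acute, so the smallest enclosing circle is the circumcircle.
Circumcentre = (-89/42, 257/42), r² = 62101/882.
Area = π·r² = π·62101/882 ≈ 221.197.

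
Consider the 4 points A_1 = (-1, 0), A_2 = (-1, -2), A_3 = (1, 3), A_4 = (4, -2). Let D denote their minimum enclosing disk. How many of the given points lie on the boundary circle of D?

The minimum enclosing circle of a finite set is fixed by two of the points (as a diameter) or three (as a circumcircle).
The minimum enclosing circle is determined by three boundary points: A_2, A_3, A_4.
Their circumcentre is (1.5, -0.1) with r² = 9.86.
The farthest remaining point A_1 is at distance² 6.26 ≤ 9.86.
The points at distance exactly r from the centre are A_2, A_3, A_4 — 3 points.

3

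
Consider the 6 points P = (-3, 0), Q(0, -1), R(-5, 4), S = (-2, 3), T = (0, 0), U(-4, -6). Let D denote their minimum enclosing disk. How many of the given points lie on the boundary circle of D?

2

A smallest enclosing disk is always determined by at most three of the input points on its boundary.
The farthest pair is R–U with squared distance 101. The circle on this segment as diameter has centre (-4.5, -1) and r² = 101/4 = 25.25.
Check P: distance² to centre = 3.25 ≤ 25.25, so it lies inside.
All remaining points lie in this disk, and no smaller disk contains both endpoints, so this is the minimum enclosing circle.
The points at distance exactly r from the centre are R, U — 2 points.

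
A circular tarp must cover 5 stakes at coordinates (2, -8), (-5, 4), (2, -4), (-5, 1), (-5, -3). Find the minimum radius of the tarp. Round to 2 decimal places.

A smallest enclosing disk is always determined by at most three of the input points on its boundary.
The farthest pair is (2, -8)–(-5, 4) with squared distance 193. The circle on this segment as diameter has centre (-1.5, -2) and r² = 193/4 = 48.25.
Check (2, -4): distance² to centre = 16.25 ≤ 48.25, so it lies inside.
All remaining points lie in this disk, and no smaller disk contains both endpoints, so this is the minimum enclosing circle.
r = √(48.25) ≈ 6.95.

6.95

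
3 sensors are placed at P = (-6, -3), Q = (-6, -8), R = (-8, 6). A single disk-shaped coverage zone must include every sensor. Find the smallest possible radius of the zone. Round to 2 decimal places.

7.07

Side lengths²: PQ² = 25, PR² = 85, QR² = 200.
Since QR² = 200 ≥ 85 + 25 = 110, the angle opposite QR is not acute, so the smallest enclosing circle has QR as diameter.
Centre = midpoint of QR = (-7, -1), r² = 200/4 = 50.
r = √50 ≈ 7.07.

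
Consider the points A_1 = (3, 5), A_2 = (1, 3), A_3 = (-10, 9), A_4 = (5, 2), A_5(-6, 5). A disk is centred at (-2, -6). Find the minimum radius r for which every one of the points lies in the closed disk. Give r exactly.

17

The required radius is the distance from (-2, -6) to the farthest point.
Squared distances: 146, 90, 289, 113, 137.
Maximum is 289, attained at A_3.
r = √289 = 17.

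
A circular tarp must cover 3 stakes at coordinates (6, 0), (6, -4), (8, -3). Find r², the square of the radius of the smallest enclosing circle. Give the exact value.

Call the three points A, B, C in the order given.
Side lengths²: AB² = 16, AC² = 13, BC² = 5.
Since AB² = 16 < 13 + 5 = 18, the triangle is acute, so the smallest enclosing circle is the circumcircle.
Circumcentre = (6.25, -2), r² = 4.0625.

4.0625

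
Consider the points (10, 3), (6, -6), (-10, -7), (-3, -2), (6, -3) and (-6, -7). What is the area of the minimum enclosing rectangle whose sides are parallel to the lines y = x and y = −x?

225

In coordinates u = x + y, v = x − y the rectangle is axis-aligned; the map (x,y)→(u,v) scales areas by 2.
u-values: 13, 0, -17, -5, 3, -13; range = 13 − (-17) = 30.
v-values: 7, 12, -3, -1, 9, 1; range = 12 − (-3) = 15.
Area = (30 × 15) / 2 = 225.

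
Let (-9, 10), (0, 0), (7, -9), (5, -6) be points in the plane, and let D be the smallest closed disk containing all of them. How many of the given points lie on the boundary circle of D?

The farthest pair is (-9, 10)–(7, -9) with squared distance 617. The circle on this segment as diameter has centre (-1, 0.5) and r² = 617/4 = 154.25.
Check (0, 0): distance² to centre = 1.25 ≤ 154.25, so it lies inside.
All remaining points lie in this disk, and no smaller disk contains both endpoints, so this is the minimum enclosing circle.
The points at distance exactly r from the centre are (-9, 10), (7, -9) — 2 points.

2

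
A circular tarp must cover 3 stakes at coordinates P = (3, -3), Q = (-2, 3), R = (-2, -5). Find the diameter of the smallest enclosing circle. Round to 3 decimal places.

Side lengths²: PQ² = 61, PR² = 29, QR² = 64.
Since QR² = 64 < 61 + 29 = 90, the triangle is acute, so the smallest enclosing circle is the circumcircle.
Circumcentre = (-0.7, -1), r² = 17.69.
Diameter = 2r = 2√(17.69) ≈ 8.412.

8.412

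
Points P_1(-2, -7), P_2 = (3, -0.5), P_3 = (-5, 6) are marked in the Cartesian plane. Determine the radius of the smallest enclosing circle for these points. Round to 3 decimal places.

Side lengths²: P_1P_2² = 67.25, P_1P_3² = 178, P_2P_3² = 106.25.
Since P_1P_3² = 178 ≥ 106.25 + 67.25 = 173.5, the angle opposite P_1P_3 is not acute, so the smallest enclosing circle has P_1P_3 as diameter.
Centre = midpoint of P_1P_3 = (-3.5, -0.5), r² = 178/4 = 44.5.
r = √(44.5) ≈ 6.671.

6.671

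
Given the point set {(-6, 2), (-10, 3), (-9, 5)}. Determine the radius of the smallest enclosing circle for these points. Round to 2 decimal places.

2.17

Call the three points A, B, C in the order given.
Side lengths²: AB² = 17, AC² = 18, BC² = 5.
Since AC² = 18 < 17 + 5 = 22, the triangle is acute, so the smallest enclosing circle is the circumcircle.
Circumcentre = (-47/6, 19/6), r² = 85/18.
r = √(85/18) ≈ 2.17.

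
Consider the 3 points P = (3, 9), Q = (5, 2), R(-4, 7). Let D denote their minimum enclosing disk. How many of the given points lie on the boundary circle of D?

Side lengths²: PQ² = 53, PR² = 53, QR² = 106.
Since QR² = 106 ≥ 53 + 53 = 106, the angle opposite QR is not acute, so the smallest enclosing circle has QR as diameter.
Centre = midpoint of QR = (0.5, 4.5), r² = 106/4 = 26.5.
The points at distance exactly r from the centre are P, Q, R — 3 points.

3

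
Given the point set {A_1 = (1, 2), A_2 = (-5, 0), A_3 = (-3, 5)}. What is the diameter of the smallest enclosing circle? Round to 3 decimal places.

Side lengths²: A_1A_2² = 40, A_1A_3² = 25, A_2A_3² = 29.
Since A_1A_2² = 40 < 29 + 25 = 54, the triangle is acute, so the smallest enclosing circle is the circumcircle.
Circumcentre = (-59/26, 47/26), r² = 3625/338.
Diameter = 2r = 2√(3625/338) ≈ 6.550.

6.550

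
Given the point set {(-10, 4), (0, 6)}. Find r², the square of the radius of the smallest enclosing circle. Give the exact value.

26

The smallest circle enclosing two points has them as diameter endpoints.
Centre = midpoint = (-5, 5); r² = |(-10, 4)−(0, 6)|²/4 = 104/4 = 26.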